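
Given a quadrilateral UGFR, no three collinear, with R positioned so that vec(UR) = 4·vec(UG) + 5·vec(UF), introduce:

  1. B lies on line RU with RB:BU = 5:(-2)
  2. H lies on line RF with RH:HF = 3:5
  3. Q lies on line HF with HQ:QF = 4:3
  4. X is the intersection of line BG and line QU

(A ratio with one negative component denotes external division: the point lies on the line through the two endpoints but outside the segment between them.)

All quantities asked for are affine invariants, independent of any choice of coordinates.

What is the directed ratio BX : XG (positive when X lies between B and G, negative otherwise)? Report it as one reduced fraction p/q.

Work in coordinates with U = (0, 0), G = (1, 0), F = (0, 1), R = (4, 5).
1. B lies on line RU with RB:BU = 5:(-2) ⇒ B = (-8/3, -10/3)
2. H lies on line RF with RH:HF = 3:5 ⇒ H = (5/2, 7/2)
3. Q lies on line HF with HQ:QF = 4:3 ⇒ Q = (15/14, 29/14)
4. X is the intersection of line BG and line QU ⇒ X = (-150/169, -290/169)
X = B + t·(G−B) with t = 82/169, so BX:XG = t:(1−t) = 82/169:87/169

BX:XG = 82/87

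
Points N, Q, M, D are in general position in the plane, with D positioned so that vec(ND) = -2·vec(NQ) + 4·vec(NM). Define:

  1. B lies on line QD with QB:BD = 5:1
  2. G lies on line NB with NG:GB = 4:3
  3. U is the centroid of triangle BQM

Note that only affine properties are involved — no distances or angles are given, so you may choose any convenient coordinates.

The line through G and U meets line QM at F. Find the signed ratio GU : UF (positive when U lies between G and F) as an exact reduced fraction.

GU:UF = -29/35

Assign N = (0, 0), Q = (1, 0), M = (0, 1), D = (-2, 4) — the answer is frame-independent, so this choice is without loss of generality.
1. B lies on line QD with QB:BD = 5:1 ⇒ B = (-3/2, 10/3)
2. G lies on line NB with NG:GB = 4:3 ⇒ G = (-6/7, 40/21)
3. U is the centroid of triangle BQM ⇒ U = (-1/6, 13/9)
line GU meets QM at F = (-1, 2)
U = G + t·(F−G) with t = -29/6, so GU:UF = -29/6:35/6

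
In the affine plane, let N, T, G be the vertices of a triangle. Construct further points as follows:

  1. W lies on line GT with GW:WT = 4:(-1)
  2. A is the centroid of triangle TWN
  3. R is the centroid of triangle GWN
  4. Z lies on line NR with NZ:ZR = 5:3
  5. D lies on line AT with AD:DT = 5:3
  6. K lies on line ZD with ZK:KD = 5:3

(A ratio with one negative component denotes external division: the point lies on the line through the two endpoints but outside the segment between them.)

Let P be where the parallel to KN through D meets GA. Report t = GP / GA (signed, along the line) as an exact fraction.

t = 84/89

Choose coordinates N = (0, 0), T = (1, 0), G = (0, 1).
1. W lies on line GT with GW:WT = 4:(-1) ⇒ W = (4/3, -1/3)
2. A is the centroid of triangle TWN ⇒ A = (7/9, -1/9)
3. R is the centroid of triangle GWN ⇒ R = (4/9, 2/9)
4. Z lies on line NR with NZ:ZR = 5:3 ⇒ Z = (5/18, 5/36)
5. D lies on line AT with AD:DT = 5:3 ⇒ D = (11/12, -1/24)
6. K lies on line ZD with ZK:KD = 5:3 ⇒ K = (65/96, 5/192)
through D parallel to KN: direction (-65/96, -5/192); meets GA at P = (196/267, -13/267)
P = G + t·(A−G) with t = 84/89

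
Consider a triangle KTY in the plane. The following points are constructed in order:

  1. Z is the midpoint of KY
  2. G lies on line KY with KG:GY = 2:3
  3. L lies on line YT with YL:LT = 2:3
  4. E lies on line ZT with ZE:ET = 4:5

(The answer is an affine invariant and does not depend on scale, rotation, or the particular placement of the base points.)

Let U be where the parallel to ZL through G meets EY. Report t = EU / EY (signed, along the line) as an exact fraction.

Set K = (0, 0), T = (1, 0), Y = (0, 1); any affine frame gives the same invariant.
1. Z is the midpoint of KY ⇒ Z = (0, 1/2)
2. G lies on line KY with KG:GY = 2:3 ⇒ G = (0, 2/5)
3. L lies on line YT with YL:LT = 2:3 ⇒ L = (2/5, 3/5)
4. E lies on line ZT with ZE:ET = 4:5 ⇒ E = (4/9, 5/18)
through G parallel to ZL: direction (2/5, 1/10); meets EY at U = (8/25, 12/25)
U = E + t·(Y−E) with t = 7/25

t = 7/25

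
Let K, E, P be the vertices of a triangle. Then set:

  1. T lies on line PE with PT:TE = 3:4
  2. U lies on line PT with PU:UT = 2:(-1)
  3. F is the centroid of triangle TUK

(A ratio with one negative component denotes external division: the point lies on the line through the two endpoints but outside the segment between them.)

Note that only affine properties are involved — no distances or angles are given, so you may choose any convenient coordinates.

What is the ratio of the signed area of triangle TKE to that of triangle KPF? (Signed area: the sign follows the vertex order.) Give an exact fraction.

Choose coordinates K = (0, 0), E = (1, 0), P = (0, 1).
1. T lies on line PE with PT:TE = 3:4 ⇒ T = (3/7, 4/7)
2. U lies on line PT with PU:UT = 2:(-1) ⇒ U = (6/7, 1/7)
3. F is the centroid of triangle TUK ⇒ F = (3/7, 5/21)
2·[TKE] = 4/7, 2·[KPF] = -3/7
[TKE]:[KPF] = 4/7:-3/7 = -4/3

[TKE]:[KPF] = -4/3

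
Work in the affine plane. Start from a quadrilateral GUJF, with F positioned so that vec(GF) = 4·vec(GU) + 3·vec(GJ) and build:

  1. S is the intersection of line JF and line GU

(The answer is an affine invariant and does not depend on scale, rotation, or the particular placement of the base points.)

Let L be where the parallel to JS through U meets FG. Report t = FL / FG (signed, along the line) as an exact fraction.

Set G = (0, 0), U = (1, 0), J = (0, 1), F = (4, 3); any affine frame gives the same invariant.
1. S is the intersection of line JF and line GU ⇒ S = (-2, 0)
through U parallel to JS: direction (-2, -1); meets FG at L = (-2, -3/2)
L = F + t·(G−F) with t = 3/2

t = 3/2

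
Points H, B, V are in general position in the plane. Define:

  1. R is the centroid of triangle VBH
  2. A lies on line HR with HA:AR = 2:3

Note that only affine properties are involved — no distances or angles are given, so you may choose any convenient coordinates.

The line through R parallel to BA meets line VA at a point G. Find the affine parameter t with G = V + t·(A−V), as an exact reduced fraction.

Assign H = (0, 0), B = (1, 0), V = (0, 1) — the answer is frame-independent, so this choice is without loss of generality.
1. R is the centroid of triangle VBH ⇒ R = (1/3, 1/3)
2. A lies on line HR with HA:AR = 2:3 ⇒ A = (2/15, 2/15)
through R parallel to BA: direction (-13/15, 2/15); meets VA at G = (16/165, 61/165)
G = V + t·(A−V) with t = 8/11

t = 8/11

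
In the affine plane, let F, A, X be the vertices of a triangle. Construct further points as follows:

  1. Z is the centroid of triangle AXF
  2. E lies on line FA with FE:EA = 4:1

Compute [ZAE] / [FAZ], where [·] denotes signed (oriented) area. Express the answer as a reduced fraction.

[ZAE]:[FAZ] = -1/5

Work in coordinates with F = (0, 0), A = (1, 0), X = (0, 1).
1. Z is the centroid of triangle AXF ⇒ Z = (1/3, 1/3)
2. E lies on line FA with FE:EA = 4:1 ⇒ E = (4/5, 0)
2·[ZAE] = -1/15, 2·[FAZ] = 1/3
[ZAE]:[FAZ] = -1/15:1/3 = -1/5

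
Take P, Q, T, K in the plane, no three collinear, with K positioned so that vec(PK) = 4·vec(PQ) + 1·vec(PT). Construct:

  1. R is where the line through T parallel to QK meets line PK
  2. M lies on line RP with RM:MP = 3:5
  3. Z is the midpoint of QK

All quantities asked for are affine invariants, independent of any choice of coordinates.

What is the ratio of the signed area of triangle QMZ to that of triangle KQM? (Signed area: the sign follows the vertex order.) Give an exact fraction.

Work in coordinates with P = (0, 0), Q = (1, 0), T = (0, 1), K = (4, 1).
1. R is where the line through T parallel to QK meets line PK ⇒ R = (-12, -3)
2. M lies on line RP with RM:MP = 3:5 ⇒ M = (-15/2, -15/8)
3. Z is the midpoint of QK ⇒ Z = (5/2, 1/2)
2·[QMZ] = -23/16, 2·[KQM] = -23/8
[QMZ]:[KQM] = -23/16:-23/8 = 1/2

[QMZ]:[KQM] = 1/2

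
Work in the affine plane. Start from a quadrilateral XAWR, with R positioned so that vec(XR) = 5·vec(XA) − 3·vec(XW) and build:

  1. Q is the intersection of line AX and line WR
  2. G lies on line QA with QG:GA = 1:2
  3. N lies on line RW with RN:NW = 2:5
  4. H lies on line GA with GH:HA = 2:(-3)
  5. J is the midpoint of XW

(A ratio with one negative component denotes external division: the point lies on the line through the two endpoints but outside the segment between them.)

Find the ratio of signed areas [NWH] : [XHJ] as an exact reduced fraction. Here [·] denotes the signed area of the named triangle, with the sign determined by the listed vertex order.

Choose coordinates X = (0, 0), A = (1, 0), W = (0, 1), R = (5, -3).
1. Q is the intersection of line AX and line WR ⇒ Q = (5/4, 0)
2. G lies on line QA with QG:GA = 1:2 ⇒ G = (7/6, 0)
3. N lies on line RW with RN:NW = 2:5 ⇒ N = (25/7, -13/7)
4. H lies on line GA with GH:HA = 2:(-3) ⇒ H = (3/2, 0)
5. J is the midpoint of XW ⇒ J = (0, 1/2)
2·[NWH] = -5/7, 2·[XHJ] = 3/4
[NWH]:[XHJ] = -5/7:3/4 = -20/21

[NWH]:[XHJ] = -20/21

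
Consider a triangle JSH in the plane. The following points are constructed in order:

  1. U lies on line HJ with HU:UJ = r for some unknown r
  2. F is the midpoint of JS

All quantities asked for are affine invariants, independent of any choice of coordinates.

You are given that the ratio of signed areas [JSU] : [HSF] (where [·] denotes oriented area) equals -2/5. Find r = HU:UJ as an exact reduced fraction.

r = 4

Set J = (0, 0), S = (1, 0), H = (0, 1); any affine frame gives the same invariant.
1. With HU:UJ = r, write λ = r/(r+1) so U = H + λ·(J−H); U is affine-linear in λ
2. F is the midpoint of JS ⇒ F = (1/2, 0)
Every point depending on U is an affine combination of U and λ-independent points, so each such coordinate is linear in λ; the λ² term in each signed area is a multiple of (J−H)×(J−H) = 0, so 2·[JSU] and 2·[HSF] are each linear in λ. Evaluating at λ=0 and λ=1:
  2·[JSU] = −λ + 1,   2·[HSF] = -1/2
So [JSU]:[HSF] = (−λ + 1) / (-1/2). Setting this equal to -2/5:
  −λ + 1 = -2/5·(-1/2)  ⇒  λ = 4/5
Then r = λ/(1−λ) = (4/5)/(1/5) = 4. Check: with r = 4, U = (0, 1/5) and [JSU]:[HSF] = -2/5 as required.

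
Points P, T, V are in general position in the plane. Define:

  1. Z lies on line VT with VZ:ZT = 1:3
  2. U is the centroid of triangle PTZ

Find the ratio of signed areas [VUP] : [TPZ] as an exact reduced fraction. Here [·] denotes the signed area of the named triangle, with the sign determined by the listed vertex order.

Work in coordinates with P = (0, 0), T = (1, 0), V = (0, 1).
1. Z lies on line VT with VZ:ZT = 1:3 ⇒ Z = (1/4, 3/4)
2. U is the centroid of triangle PTZ ⇒ U = (5/12, 1/4)
2·[VUP] = -5/12, 2·[TPZ] = -3/4
[VUP]:[TPZ] = -5/12:-3/4 = 5/9

[VUP]:[TPZ] = 5/9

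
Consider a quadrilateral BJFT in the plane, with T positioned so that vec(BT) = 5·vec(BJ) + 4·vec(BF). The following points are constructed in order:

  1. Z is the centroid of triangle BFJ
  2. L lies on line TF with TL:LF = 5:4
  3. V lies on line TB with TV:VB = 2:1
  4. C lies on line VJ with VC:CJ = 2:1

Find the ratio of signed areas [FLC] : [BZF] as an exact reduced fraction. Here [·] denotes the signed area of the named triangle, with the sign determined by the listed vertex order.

[FLC]:[BZF] = -232/27

Set B = (0, 0), J = (1, 0), F = (0, 1), T = (5, 4); any affine frame gives the same invariant.
1. Z is the centroid of triangle BFJ ⇒ Z = (1/3, 1/3)
2. L lies on line TF with TL:LF = 5:4 ⇒ L = (20/9, 7/3)
3. V lies on line TB with TV:VB = 2:1 ⇒ V = (5/3, 4/3)
4. C lies on line VJ with VC:CJ = 2:1 ⇒ C = (11/9, 4/9)
2·[FLC] = -232/81, 2·[BZF] = 1/3
[FLC]:[BZF] = -232/81:1/3 = -232/27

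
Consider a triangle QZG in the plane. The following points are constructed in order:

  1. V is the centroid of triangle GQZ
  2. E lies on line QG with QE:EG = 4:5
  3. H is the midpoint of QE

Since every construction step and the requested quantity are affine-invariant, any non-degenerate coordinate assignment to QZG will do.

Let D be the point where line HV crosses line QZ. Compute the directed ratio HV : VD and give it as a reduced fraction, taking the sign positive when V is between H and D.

HV:VD = -1/3

Choose coordinates Q = (0, 0), Z = (1, 0), G = (0, 1).
1. V is the centroid of triangle GQZ ⇒ V = (1/3, 1/3)
2. E lies on line QG with QE:EG = 4:5 ⇒ E = (0, 4/9)
3. H is the midpoint of QE ⇒ H = (0, 2/9)
line HV meets QZ at D = (-2/3, 0)
V = H + t·(D−H) with t = -1/2, so HV:VD = -1/2:3/2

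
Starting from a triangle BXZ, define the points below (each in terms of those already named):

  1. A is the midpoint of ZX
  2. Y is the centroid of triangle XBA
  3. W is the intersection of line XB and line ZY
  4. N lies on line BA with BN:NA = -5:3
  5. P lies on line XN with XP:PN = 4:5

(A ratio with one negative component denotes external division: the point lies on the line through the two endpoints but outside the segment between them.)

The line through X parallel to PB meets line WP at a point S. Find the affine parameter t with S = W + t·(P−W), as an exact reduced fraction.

t = -2/3

Assign B = (0, 0), X = (1, 0), Z = (0, 1) — the answer is frame-independent, so this choice is without loss of generality.
1. A is the midpoint of ZX ⇒ A = (1/2, 1/2)
2. Y is the centroid of triangle XBA ⇒ Y = (1/2, 1/6)
3. W is the intersection of line XB and line ZY ⇒ W = (3/5, 0)
4. N lies on line BA with BN:NA = -5:3 ⇒ N = (5/4, 5/4)
5. P lies on line XN with XP:PN = 4:5 ⇒ P = (10/9, 5/9)
through X parallel to PB: direction (-10/9, -5/9); meets WP at S = (7/27, -10/27)
S = W + t·(P−W) with t = -2/3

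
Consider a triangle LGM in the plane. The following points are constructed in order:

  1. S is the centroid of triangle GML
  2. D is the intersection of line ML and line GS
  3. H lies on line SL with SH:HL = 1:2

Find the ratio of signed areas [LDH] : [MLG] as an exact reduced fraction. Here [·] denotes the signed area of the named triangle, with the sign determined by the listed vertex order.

Work in coordinates with L = (0, 0), G = (1, 0), M = (0, 1).
1. S is the centroid of triangle GML ⇒ S = (1/3, 1/3)
2. D is the intersection of line ML and line GS ⇒ D = (0, 1/2)
3. H lies on line SL with SH:HL = 1:2 ⇒ H = (2/9, 2/9)
2·[LDH] = -1/9, 2·[MLG] = 1
[LDH]:[MLG] = -1/9:1 = -1/9

[LDH]:[MLG] = -1/9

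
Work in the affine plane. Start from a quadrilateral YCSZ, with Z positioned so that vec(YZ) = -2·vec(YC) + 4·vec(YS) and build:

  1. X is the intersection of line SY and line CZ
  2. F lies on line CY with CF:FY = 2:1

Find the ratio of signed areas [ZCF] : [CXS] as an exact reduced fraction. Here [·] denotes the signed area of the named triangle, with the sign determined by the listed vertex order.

Set Y = (0, 0), C = (1, 0), S = (0, 1), Z = (-2, 4); any affine frame gives the same invariant.
1. X is the intersection of line SY and line CZ ⇒ X = (0, 4/3)
2. F lies on line CY with CF:FY = 2:1 ⇒ F = (1/3, 0)
2·[ZCF] = -8/3, 2·[CXS] = 1/3
[ZCF]:[CXS] = -8/3:1/3 = -8

[ZCF]:[CXS] = -8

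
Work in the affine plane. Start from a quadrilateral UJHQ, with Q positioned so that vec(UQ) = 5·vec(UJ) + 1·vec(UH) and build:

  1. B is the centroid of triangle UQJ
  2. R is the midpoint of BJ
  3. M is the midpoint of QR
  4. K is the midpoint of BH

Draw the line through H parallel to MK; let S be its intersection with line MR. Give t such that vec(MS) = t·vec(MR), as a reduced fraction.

t = -8/13

Work in coordinates with U = (0, 0), J = (1, 0), H = (0, 1), Q = (5, 1).
1. B is the centroid of triangle UQJ ⇒ B = (2, 1/3)
2. R is the midpoint of BJ ⇒ R = (3/2, 1/6)
3. M is the midpoint of QR ⇒ M = (13/4, 7/12)
4. K is the midpoint of BH ⇒ K = (1, 2/3)
through H parallel to MK: direction (-9/4, 1/12); meets MR at S = (225/52, 131/156)
S = M + t·(R−M) with t = -8/13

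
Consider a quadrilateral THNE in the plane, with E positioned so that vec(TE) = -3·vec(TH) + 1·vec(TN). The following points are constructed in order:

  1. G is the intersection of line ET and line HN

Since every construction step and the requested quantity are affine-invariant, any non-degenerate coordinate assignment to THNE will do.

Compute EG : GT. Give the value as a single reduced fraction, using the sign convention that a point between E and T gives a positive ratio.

Choose coordinates T = (0, 0), H = (1, 0), N = (0, 1), E = (-3, 1).
1. G is the intersection of line ET and line HN ⇒ G = (3/2, -1/2)
G = E + t·(T−E) with t = 3/2, so EG:GT = t:(1−t) = 3/2:-1/2

EG:GT = -3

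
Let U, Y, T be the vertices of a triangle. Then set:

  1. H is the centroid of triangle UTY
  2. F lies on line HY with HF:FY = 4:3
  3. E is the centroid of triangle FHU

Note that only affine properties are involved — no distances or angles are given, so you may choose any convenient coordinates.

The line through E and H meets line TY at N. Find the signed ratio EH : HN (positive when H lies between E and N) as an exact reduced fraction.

Choose coordinates U = (0, 0), Y = (1, 0), T = (0, 1).
1. H is the centroid of triangle UTY ⇒ H = (1/3, 1/3)
2. F lies on line HY with HF:FY = 4:3 ⇒ F = (5/7, 1/7)
3. E is the centroid of triangle FHU ⇒ E = (22/63, 10/63)
line EH meets TY at N = (3/10, 7/10)
H = E + t·(N−E) with t = 10/31, so EH:HN = 10/31:21/31

EH:HN = 10/21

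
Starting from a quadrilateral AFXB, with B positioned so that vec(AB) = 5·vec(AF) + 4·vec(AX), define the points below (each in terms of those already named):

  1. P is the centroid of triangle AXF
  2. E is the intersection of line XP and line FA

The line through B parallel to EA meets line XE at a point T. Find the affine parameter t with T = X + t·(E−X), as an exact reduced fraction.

t = -3

Work in coordinates with A = (0, 0), F = (1, 0), X = (0, 1), B = (5, 4).
1. P is the centroid of triangle AXF ⇒ P = (1/3, 1/3)
2. E is the intersection of line XP and line FA ⇒ E = (1/2, 0)
through B parallel to EA: direction (-1/2, 0); meets XE at T = (-3/2, 4)
T = X + t·(E−X) with t = -3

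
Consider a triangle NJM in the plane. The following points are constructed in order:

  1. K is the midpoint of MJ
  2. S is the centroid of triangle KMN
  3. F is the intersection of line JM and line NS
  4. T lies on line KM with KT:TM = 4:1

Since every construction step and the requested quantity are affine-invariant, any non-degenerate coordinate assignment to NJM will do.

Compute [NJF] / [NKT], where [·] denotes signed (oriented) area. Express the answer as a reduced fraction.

Set N = (0, 0), J = (1, 0), M = (0, 1); any affine frame gives the same invariant.
1. K is the midpoint of MJ ⇒ K = (1/2, 1/2)
2. S is the centroid of triangle KMN ⇒ S = (1/6, 1/2)
3. F is the intersection of line JM and line NS ⇒ F = (1/4, 3/4)
4. T lies on line KM with KT:TM = 4:1 ⇒ T = (1/10, 9/10)
2·[NJF] = 3/4, 2·[NKT] = 2/5
[NJF]:[NKT] = 3/4:2/5 = 15/8

[NJF]:[NKT] = 15/8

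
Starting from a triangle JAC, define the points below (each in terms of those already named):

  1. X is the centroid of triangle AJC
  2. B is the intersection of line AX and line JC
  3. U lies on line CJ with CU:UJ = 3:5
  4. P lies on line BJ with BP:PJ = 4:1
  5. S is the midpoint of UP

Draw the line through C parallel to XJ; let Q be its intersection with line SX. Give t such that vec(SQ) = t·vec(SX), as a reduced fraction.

t = -51/29

Work in coordinates with J = (0, 0), A = (1, 0), C = (0, 1).
1. X is the centroid of triangle AJC ⇒ X = (1/3, 1/3)
2. B is the intersection of line AX and line JC ⇒ B = (0, 1/2)
3. U lies on line CJ with CU:UJ = 3:5 ⇒ U = (0, 5/8)
4. P lies on line BJ with BP:PJ = 4:1 ⇒ P = (0, 1/10)
5. S is the midpoint of UP ⇒ S = (0, 29/80)
through C parallel to XJ: direction (-1/3, -1/3); meets SX at Q = (-17/29, 12/29)
Q = S + t·(X−S) with t = -51/29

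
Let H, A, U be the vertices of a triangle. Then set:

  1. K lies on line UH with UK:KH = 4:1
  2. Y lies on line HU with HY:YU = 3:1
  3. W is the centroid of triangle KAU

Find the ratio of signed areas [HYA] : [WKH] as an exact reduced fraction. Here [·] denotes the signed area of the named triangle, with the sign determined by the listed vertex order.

Set H = (0, 0), A = (1, 0), U = (0, 1); any affine frame gives the same invariant.
1. K lies on line UH with UK:KH = 4:1 ⇒ K = (0, 1/5)
2. Y lies on line HU with HY:YU = 3:1 ⇒ Y = (0, 3/4)
3. W is the centroid of triangle KAU ⇒ W = (1/3, 2/5)
2·[HYA] = -3/4, 2·[WKH] = 1/15
[HYA]:[WKH] = -3/4:1/15 = -45/4

[HYA]:[WKH] = -45/4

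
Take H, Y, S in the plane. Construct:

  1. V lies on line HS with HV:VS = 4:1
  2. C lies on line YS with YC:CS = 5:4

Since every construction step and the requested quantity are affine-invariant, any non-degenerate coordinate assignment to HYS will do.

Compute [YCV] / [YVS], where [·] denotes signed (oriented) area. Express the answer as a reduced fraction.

[YCV]:[YVS] = -5/9

Assign H = (0, 0), Y = (1, 0), S = (0, 1) — the answer is frame-independent, so this choice is without loss of generality.
1. V lies on line HS with HV:VS = 4:1 ⇒ V = (0, 4/5)
2. C lies on line YS with YC:CS = 5:4 ⇒ C = (4/9, 5/9)
2·[YCV] = 1/9, 2·[YVS] = -1/5
[YCV]:[YVS] = 1/9:-1/5 = -5/9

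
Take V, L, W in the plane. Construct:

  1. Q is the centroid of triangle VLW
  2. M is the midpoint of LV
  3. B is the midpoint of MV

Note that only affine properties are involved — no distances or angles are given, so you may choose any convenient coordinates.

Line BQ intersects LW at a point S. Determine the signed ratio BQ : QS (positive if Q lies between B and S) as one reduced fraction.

Work in coordinates with V = (0, 0), L = (1, 0), W = (0, 1).
1. Q is the centroid of triangle VLW ⇒ Q = (1/3, 1/3)
2. M is the midpoint of LV ⇒ M = (1/2, 0)
3. B is the midpoint of MV ⇒ B = (1/4, 0)
line BQ meets LW at S = (2/5, 3/5)
Q = B + t·(S−B) with t = 5/9, so BQ:QS = 5/9:4/9

BQ:QS = 5/4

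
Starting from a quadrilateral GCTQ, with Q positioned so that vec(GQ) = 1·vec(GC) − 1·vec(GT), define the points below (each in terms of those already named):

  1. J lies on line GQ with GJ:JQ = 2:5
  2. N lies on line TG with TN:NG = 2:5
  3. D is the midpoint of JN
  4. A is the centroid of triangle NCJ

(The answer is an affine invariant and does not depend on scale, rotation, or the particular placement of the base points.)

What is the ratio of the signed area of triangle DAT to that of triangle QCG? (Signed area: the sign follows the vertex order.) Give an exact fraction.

[DAT]:[QCG] = 3/14

Set G = (0, 0), C = (1, 0), T = (0, 1), Q = (1, -1); any affine frame gives the same invariant.
1. J lies on line GQ with GJ:JQ = 2:5 ⇒ J = (2/7, -2/7)
2. N lies on line TG with TN:NG = 2:5 ⇒ N = (0, 5/7)
3. D is the midpoint of JN ⇒ D = (1/7, 3/14)
4. A is the centroid of triangle NCJ ⇒ A = (3/7, 1/7)
2·[DAT] = 3/14, 2·[QCG] = 1
[DAT]:[QCG] = 3/14:1 = 3/14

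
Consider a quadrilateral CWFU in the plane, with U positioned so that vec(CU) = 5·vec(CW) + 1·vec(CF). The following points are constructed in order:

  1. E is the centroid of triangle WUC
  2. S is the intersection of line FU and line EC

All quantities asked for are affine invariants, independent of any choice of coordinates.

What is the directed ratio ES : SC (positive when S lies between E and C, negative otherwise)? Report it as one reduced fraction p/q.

ES:SC = -2/3

Assign C = (0, 0), W = (1, 0), F = (0, 1), U = (5, 1) — the answer is frame-independent, so this choice is without loss of generality.
1. E is the centroid of triangle WUC ⇒ E = (2, 1/3)
2. S is the intersection of line FU and line EC ⇒ S = (6, 1)
S = E + t·(C−E) with t = -2, so ES:SC = t:(1−t) = -2:3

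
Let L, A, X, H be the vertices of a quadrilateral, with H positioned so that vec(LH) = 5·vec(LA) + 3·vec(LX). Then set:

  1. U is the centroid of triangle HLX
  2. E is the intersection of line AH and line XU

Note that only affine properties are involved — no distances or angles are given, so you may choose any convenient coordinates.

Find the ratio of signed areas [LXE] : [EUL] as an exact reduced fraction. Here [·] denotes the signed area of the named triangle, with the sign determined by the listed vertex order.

Choose coordinates L = (0, 0), A = (1, 0), X = (0, 1), H = (5, 3).
1. U is the centroid of triangle HLX ⇒ U = (5/3, 4/3)
2. E is the intersection of line AH and line XU ⇒ E = (35/11, 18/11)
2·[LXE] = -35/11, 2·[EUL] = 50/33
[LXE]:[EUL] = -35/11:50/33 = -21/10

[LXE]:[EUL] = -21/10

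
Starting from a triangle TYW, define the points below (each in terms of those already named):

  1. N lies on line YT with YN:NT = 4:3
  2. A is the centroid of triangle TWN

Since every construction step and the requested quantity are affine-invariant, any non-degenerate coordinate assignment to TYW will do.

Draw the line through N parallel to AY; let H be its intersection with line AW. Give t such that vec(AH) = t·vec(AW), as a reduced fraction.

t = -4/11

Set T = (0, 0), Y = (1, 0), W = (0, 1); any affine frame gives the same invariant.
1. N lies on line YT with YN:NT = 4:3 ⇒ N = (3/7, 0)
2. A is the centroid of triangle TWN ⇒ A = (1/7, 1/3)
through N parallel to AY: direction (6/7, -1/3); meets AW at H = (15/77, 1/11)
H = A + t·(W−A) with t = -4/11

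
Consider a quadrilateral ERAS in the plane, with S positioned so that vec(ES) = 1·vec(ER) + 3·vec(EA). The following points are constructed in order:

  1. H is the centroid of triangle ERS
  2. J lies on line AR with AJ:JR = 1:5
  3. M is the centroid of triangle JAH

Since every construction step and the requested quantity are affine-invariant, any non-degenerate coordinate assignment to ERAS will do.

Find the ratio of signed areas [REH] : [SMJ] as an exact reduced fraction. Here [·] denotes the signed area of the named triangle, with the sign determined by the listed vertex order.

Work in coordinates with E = (0, 0), R = (1, 0), A = (0, 1), S = (1, 3).
1. H is the centroid of triangle ERS ⇒ H = (2/3, 1)
2. J lies on line AR with AJ:JR = 1:5 ⇒ J = (1/6, 5/6)
3. M is the centroid of triangle JAH ⇒ M = (5/18, 17/18)
2·[REH] = -1, 2·[SMJ] = -4/27
[REH]:[SMJ] = -1:-4/27 = 27/4

[REH]:[SMJ] = 27/4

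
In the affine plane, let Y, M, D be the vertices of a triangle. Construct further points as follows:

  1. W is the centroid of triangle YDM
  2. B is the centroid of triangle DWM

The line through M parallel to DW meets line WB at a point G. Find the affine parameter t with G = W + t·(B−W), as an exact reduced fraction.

Choose coordinates Y = (0, 0), M = (1, 0), D = (0, 1).
1. W is the centroid of triangle YDM ⇒ W = (1/3, 1/3)
2. B is the centroid of triangle DWM ⇒ B = (4/9, 4/9)
through M parallel to DW: direction (1/3, -2/3); meets WB at G = (2/3, 2/3)
G = W + t·(B−W) with t = 3

t = 3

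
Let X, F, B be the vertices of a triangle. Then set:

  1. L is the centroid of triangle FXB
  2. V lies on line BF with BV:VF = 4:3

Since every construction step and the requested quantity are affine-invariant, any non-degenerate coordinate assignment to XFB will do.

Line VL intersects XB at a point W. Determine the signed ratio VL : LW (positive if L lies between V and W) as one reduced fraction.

VL:LW = 5/7

Assign X = (0, 0), F = (1, 0), B = (0, 1) — the answer is frame-independent, so this choice is without loss of generality.
1. L is the centroid of triangle FXB ⇒ L = (1/3, 1/3)
2. V lies on line BF with BV:VF = 4:3 ⇒ V = (4/7, 3/7)
line VL meets XB at W = (0, 1/5)
L = V + t·(W−V) with t = 5/12, so VL:LW = 5/12:7/12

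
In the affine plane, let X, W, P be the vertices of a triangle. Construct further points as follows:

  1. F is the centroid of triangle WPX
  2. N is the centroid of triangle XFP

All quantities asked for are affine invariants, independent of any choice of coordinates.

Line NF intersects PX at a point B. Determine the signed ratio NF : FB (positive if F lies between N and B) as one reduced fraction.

Assign X = (0, 0), W = (1, 0), P = (0, 1) — the answer is frame-independent, so this choice is without loss of generality.
1. F is the centroid of triangle WPX ⇒ F = (1/3, 1/3)
2. N is the centroid of triangle XFP ⇒ N = (1/9, 4/9)
line NF meets PX at B = (0, 1/2)
F = N + t·(B−N) with t = -2, so NF:FB = -2:3

NF:FB = -2/3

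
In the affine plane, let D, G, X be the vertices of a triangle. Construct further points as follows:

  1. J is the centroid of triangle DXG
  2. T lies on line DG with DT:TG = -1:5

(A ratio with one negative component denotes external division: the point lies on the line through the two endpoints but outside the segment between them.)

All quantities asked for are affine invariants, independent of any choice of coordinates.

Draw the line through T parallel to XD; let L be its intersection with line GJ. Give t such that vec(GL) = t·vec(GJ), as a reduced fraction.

t = 15/8

Work in coordinates with D = (0, 0), G = (1, 0), X = (0, 1).
1. J is the centroid of triangle DXG ⇒ J = (1/3, 1/3)
2. T lies on line DG with DT:TG = -1:5 ⇒ T = (-1/4, 0)
through T parallel to XD: direction (0, -1); meets GJ at L = (-1/4, 5/8)
L = G + t·(J−G) with t = 15/8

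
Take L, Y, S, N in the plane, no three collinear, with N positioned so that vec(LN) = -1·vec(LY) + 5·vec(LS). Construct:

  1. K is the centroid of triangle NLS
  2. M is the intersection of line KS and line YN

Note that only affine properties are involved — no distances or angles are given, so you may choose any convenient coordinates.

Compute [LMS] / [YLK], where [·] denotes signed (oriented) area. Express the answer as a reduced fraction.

[LMS]:[YLK] = 3/2

Assign L = (0, 0), Y = (1, 0), S = (0, 1), N = (-1, 5) — the answer is frame-independent, so this choice is without loss of generality.
1. K is the centroid of triangle NLS ⇒ K = (-1/3, 2)
2. M is the intersection of line KS and line YN ⇒ M = (-3, 10)
2·[LMS] = -3, 2·[YLK] = -2
[LMS]:[YLK] = -3:-2 = 3/2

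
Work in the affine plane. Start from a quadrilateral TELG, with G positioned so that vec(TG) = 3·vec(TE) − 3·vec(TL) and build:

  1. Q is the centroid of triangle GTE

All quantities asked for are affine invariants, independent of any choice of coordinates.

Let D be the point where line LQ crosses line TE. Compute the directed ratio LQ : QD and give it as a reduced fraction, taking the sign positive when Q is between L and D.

Assign T = (0, 0), E = (1, 0), L = (0, 1), G = (3, -3) — the answer is frame-independent, so this choice is without loss of generality.
1. Q is the centroid of triangle GTE ⇒ Q = (4/3, -1)
line LQ meets TE at D = (2/3, 0)
Q = L + t·(D−L) with t = 2, so LQ:QD = 2:-1

LQ:QD = -2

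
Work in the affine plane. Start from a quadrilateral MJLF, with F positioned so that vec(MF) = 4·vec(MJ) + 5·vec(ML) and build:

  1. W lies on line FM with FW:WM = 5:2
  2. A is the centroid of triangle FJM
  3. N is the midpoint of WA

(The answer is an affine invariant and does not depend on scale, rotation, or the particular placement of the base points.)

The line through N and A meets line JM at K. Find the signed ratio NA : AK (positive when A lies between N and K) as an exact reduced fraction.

Set M = (0, 0), J = (1, 0), L = (0, 1), F = (4, 5); any affine frame gives the same invariant.
1. W lies on line FM with FW:WM = 5:2 ⇒ W = (8/7, 10/7)
2. A is the centroid of triangle FJM ⇒ A = (5/3, 5/3)
3. N is the midpoint of WA ⇒ N = (59/42, 65/42)
line NA meets JM at K = (-2, 0)
A = N + t·(K−N) with t = -1/13, so NA:AK = -1/13:14/13

NA:AK = -1/14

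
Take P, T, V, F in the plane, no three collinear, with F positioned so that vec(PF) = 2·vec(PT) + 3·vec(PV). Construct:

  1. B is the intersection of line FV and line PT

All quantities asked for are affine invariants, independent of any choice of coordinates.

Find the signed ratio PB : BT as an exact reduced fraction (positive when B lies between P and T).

PB:BT = -1/2

Choose coordinates P = (0, 0), T = (1, 0), V = (0, 1), F = (2, 3).
1. B is the intersection of line FV and line PT ⇒ B = (-1, 0)
B = P + t·(T−P) with t = -1, so PB:BT = t:(1−t) = -1:2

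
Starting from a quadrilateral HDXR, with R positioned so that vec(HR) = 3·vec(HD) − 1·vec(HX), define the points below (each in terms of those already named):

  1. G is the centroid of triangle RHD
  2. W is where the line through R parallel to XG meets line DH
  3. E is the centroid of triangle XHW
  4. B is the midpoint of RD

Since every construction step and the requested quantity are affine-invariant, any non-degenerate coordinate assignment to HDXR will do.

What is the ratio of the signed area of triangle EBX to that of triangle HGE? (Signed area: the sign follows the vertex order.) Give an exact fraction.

[EBX]:[HGE] = 1/2

Choose coordinates H = (0, 0), D = (1, 0), X = (0, 1), R = (3, -1).
1. G is the centroid of triangle RHD ⇒ G = (4/3, -1/3)
2. W is where the line through R parallel to XG meets line DH ⇒ W = (2, 0)
3. E is the centroid of triangle XHW ⇒ E = (2/3, 1/3)
4. B is the midpoint of RD ⇒ B = (2, -1/2)
2·[EBX] = 1/3, 2·[HGE] = 2/3
[EBX]:[HGE] = 1/3:2/3 = 1/2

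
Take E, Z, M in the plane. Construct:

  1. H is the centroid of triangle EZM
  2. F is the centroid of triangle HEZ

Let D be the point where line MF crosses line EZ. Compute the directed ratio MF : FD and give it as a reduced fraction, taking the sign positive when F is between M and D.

MF:FD = 8

Set E = (0, 0), Z = (1, 0), M = (0, 1); any affine frame gives the same invariant.
1. H is the centroid of triangle EZM ⇒ H = (1/3, 1/3)
2. F is the centroid of triangle HEZ ⇒ F = (4/9, 1/9)
line MF meets EZ at D = (1/2, 0)
F = M + t·(D−M) with t = 8/9, so MF:FD = 8/9:1/9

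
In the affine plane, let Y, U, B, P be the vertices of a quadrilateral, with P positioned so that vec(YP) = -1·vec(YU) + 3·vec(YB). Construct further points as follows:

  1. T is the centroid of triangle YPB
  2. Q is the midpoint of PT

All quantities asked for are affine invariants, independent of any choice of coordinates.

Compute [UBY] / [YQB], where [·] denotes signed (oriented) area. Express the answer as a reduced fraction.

Assign Y = (0, 0), U = (1, 0), B = (0, 1), P = (-1, 3) — the answer is frame-independent, so this choice is without loss of generality.
1. T is the centroid of triangle YPB ⇒ T = (-1/3, 4/3)
2. Q is the midpoint of PT ⇒ Q = (-2/3, 13/6)
2·[UBY] = 1, 2·[YQB] = -2/3
[UBY]:[YQB] = 1:-2/3 = -3/2

[UBY]:[YQB] = -3/2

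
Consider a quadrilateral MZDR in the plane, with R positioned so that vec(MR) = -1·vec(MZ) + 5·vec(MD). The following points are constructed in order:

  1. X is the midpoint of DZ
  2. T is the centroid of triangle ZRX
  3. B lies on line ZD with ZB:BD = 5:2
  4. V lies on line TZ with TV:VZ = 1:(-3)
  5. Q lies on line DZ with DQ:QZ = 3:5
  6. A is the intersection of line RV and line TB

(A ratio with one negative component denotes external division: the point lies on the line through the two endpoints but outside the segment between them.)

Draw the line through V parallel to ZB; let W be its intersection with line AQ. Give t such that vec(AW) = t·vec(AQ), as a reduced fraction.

t = -5/3

Choose coordinates M = (0, 0), Z = (1, 0), D = (0, 1), R = (-1, 5).
1. X is the midpoint of DZ ⇒ X = (1/2, 1/2)
2. T is the centroid of triangle ZRX ⇒ T = (1/6, 11/6)
3. B lies on line ZD with ZB:BD = 5:2 ⇒ B = (2/7, 5/7)
4. V lies on line TZ with TV:VZ = 1:(-3) ⇒ V = (-1/4, 11/4)
5. Q lies on line DZ with DQ:QZ = 3:5 ⇒ Q = (3/8, 5/8)
6. A is the intersection of line RV and line TB ⇒ A = (7/32, 43/32)
through V parallel to ZB: direction (-5/7, 5/7); meets AQ at W = (-1/24, 61/24)
W = A + t·(Q−A) with t = -5/3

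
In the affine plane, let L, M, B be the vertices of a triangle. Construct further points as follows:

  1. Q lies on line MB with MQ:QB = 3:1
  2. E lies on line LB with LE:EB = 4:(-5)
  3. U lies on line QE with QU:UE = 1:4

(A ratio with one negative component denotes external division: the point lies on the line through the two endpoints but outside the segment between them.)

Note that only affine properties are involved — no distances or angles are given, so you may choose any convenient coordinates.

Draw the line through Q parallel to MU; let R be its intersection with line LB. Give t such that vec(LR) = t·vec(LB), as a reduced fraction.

t = 11/16

Choose coordinates L = (0, 0), M = (1, 0), B = (0, 1).
1. Q lies on line MB with MQ:QB = 3:1 ⇒ Q = (1/4, 3/4)
2. E lies on line LB with LE:EB = 4:(-5) ⇒ E = (0, -4)
3. U lies on line QE with QU:UE = 1:4 ⇒ U = (1/5, -1/5)
through Q parallel to MU: direction (-4/5, -1/5); meets LB at R = (0, 11/16)
R = L + t·(B−L) with t = 11/16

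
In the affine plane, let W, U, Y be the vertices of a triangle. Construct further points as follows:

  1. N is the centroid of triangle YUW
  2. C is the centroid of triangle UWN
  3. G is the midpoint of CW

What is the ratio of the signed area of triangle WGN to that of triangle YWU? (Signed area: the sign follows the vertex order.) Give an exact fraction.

Choose coordinates W = (0, 0), U = (1, 0), Y = (0, 1).
1. N is the centroid of triangle YUW ⇒ N = (1/3, 1/3)
2. C is the centroid of triangle UWN ⇒ C = (4/9, 1/9)
3. G is the midpoint of CW ⇒ G = (2/9, 1/18)
2·[WGN] = 1/18, 2·[YWU] = 1
[WGN]:[YWU] = 1/18:1 = 1/18

[WGN]:[YWU] = 1/18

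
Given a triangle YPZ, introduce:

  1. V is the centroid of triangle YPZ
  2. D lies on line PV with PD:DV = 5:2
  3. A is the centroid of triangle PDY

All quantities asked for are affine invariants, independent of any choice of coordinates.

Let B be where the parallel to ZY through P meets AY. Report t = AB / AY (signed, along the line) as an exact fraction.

Assign Y = (0, 0), P = (1, 0), Z = (0, 1) — the answer is frame-independent, so this choice is without loss of generality.
1. V is the centroid of triangle YPZ ⇒ V = (1/3, 1/3)
2. D lies on line PV with PD:DV = 5:2 ⇒ D = (11/21, 5/21)
3. A is the centroid of triangle PDY ⇒ A = (32/63, 5/63)
through P parallel to ZY: direction (0, -1); meets AY at B = (1, 5/32)
B = A + t·(Y−A) with t = -31/32

t = -31/32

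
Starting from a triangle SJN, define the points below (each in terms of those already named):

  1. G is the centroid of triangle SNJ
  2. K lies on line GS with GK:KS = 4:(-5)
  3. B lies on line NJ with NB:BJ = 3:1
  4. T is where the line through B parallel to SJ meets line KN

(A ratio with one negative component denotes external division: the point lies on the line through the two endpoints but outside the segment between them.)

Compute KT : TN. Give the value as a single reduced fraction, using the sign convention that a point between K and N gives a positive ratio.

KT:TN = -17/9

Work in coordinates with S = (0, 0), J = (1, 0), N = (0, 1).
1. G is the centroid of triangle SNJ ⇒ G = (1/3, 1/3)
2. K lies on line GS with GK:KS = 4:(-5) ⇒ K = (5/3, 5/3)
3. B lies on line NJ with NB:BJ = 3:1 ⇒ B = (3/4, 1/4)
4. T is where the line through B parallel to SJ meets line KN ⇒ T = (-15/8, 1/4)
T = K + t·(N−K) with t = 17/8, so KT:TN = t:(1−t) = 17/8:-9/8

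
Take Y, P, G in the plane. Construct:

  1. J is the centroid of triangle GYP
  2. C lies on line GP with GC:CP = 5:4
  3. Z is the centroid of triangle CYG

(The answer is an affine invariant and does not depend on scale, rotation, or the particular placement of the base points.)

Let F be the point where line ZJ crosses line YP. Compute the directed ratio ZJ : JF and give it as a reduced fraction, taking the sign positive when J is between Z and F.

Choose coordinates Y = (0, 0), P = (1, 0), G = (0, 1).
1. J is the centroid of triangle GYP ⇒ J = (1/3, 1/3)
2. C lies on line GP with GC:CP = 5:4 ⇒ C = (5/9, 4/9)
3. Z is the centroid of triangle CYG ⇒ Z = (5/27, 13/27)
line ZJ meets YP at F = (2/3, 0)
J = Z + t·(F−Z) with t = 4/13, so ZJ:JF = 4/13:9/13

ZJ:JF = 4/9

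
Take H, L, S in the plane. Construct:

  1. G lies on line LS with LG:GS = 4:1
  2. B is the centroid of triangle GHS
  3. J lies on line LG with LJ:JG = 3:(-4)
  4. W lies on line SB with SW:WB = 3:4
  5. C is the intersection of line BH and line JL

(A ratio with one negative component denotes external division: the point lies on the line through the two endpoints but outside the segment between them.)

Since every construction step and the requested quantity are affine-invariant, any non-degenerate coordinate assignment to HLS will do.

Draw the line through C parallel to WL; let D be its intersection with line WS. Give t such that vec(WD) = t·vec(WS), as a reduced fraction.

Assign H = (0, 0), L = (1, 0), S = (0, 1) — the answer is frame-independent, so this choice is without loss of generality.
1. G lies on line LS with LG:GS = 4:1 ⇒ G = (1/5, 4/5)
2. B is the centroid of triangle GHS ⇒ B = (1/15, 3/5)
3. J lies on line LG with LJ:JG = 3:(-4) ⇒ J = (17/5, -12/5)
4. W lies on line SB with SW:WB = 3:4 ⇒ W = (1/35, 29/35)
5. C is the intersection of line BH and line JL ⇒ C = (1/10, 9/10)
through C parallel to WL: direction (34/35, -29/35); meets WS at D = (1/350, 172/175)
D = W + t·(S−W) with t = 9/10

t = 9/10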